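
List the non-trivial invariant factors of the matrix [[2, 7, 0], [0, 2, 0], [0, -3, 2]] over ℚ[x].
x - 2, (x - 2)^2

The Jordan structure of A has elementary divisors (x - 2)^2, (x - 2). Arranging the block sizes at each eigenvalue in decreasing order and taking row products gives the invariant factors.

Invariant factors (smallest first, each dividing the next): x - 2, (x - 2)^2.

Check: the last factor (x - 2)^2 is the minimal polynomial, and the product (x - 2)^3 is the characteristic polynomial.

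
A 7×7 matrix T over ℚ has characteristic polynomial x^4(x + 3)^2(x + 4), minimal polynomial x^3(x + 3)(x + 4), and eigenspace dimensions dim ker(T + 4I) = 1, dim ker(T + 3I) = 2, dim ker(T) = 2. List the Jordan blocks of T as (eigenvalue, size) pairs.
λ = -4: algebraic multiplicity 1 (exponent in χ_T), largest block size 1 (exponent in m_T), 1 block (geometric multiplicity). This forces block sizes [1].
λ = -3: algebraic multiplicity 2 (exponent in χ_T), largest block size 1 (exponent in m_T), 2 blocks (geometric multiplicity). These force block sizes [1, 1].
λ = 0: algebraic multiplicity 4 (exponent in χ_T), largest block size 3 (exponent in m_T), 2 blocks (geometric multiplicity). These force block sizes [3, 1].

Jordan blocks: (-4, 1), (-3, 1), (-3, 1), (0, 3), (0, 1)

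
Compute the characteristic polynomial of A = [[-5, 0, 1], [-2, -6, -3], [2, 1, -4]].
χ_A(x) = (x + 5)^3

xI - A = [[x + 5, 0, -1], [2, x + 6, 3], [-2, -1, x + 4]].

Expanding det(xI - A) along the first row:
det(xI - A) = + (x + 5)·det([[x + 6, 3], [-1, x + 4]]) - (0)·det([[2, 3], [-2, x + 4]]) + (-1)·det([[2, x + 6], [-2, -1]]).

Evaluating gives χ_A(x) = x^3 + 15x^2 + 75x + 125 = (x + 5)^3.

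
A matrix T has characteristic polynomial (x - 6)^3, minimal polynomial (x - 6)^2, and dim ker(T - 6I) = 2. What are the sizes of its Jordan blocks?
Jordan blocks: (6, 2), (6, 1)

λ = 6: algebraic multiplicity 3 (exponent in χ_T), largest block size 2 (exponent in m_T), 2 blocks (geometric multiplicity). These force block sizes [2, 1].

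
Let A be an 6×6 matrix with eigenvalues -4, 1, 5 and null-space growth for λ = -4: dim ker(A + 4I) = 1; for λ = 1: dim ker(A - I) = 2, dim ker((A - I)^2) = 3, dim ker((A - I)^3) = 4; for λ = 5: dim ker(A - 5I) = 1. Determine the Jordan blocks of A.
λ = -4: successive nullity increments [1] count blocks of size ≥ k; block sizes are [1].
λ = 1: successive nullity increments [2, 1, 1] count blocks of size ≥ k; block sizes are [3, 1].
λ = 5: successive nullity increments [1] count blocks of size ≥ k; block sizes are [1].

Jordan blocks: (-4, 1), (1, 3), (1, 1), (5, 1)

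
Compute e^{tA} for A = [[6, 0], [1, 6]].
A has Jordan form J = [[6, 1], [0, 6]] with A = PJP^{-1}, so e^{tA} = P e^{tJ} P^{-1}.

For a Jordan block J_k(λ), e^{tJ_k(λ)} = e^{λt} · (I + tN + t^2 N^2/2! + ... + t^{k-1} N^{k-1}/(k-1)!) where N is the nilpotent superdiagonal part.

Assembling the blocks and conjugating back gives the entries of e^{tA} as shown above.

e^{tA} = [[e^{6*t}, 0], [t*e^{6*t}, e^{6*t}]]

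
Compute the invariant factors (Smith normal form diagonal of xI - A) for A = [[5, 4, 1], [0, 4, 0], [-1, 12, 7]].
(x - 6)^2(x - 4)

The Jordan structure of A has elementary divisors (x - 4), (x - 6)^2. Arranging the block sizes at each eigenvalue in decreasing order and taking row products gives the invariant factors.

Invariant factors (smallest first, each dividing the next): (x - 6)^2(x - 4).

Check: the last factor (x - 6)^2(x - 4) is the minimal polynomial, and the product (x - 6)^2(x - 4) is the characteristic polynomial.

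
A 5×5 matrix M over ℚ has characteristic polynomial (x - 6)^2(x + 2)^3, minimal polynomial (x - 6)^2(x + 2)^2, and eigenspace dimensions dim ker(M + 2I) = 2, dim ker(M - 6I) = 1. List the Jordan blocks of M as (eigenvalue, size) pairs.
Jordan blocks: (-2, 2), (-2, 1), (6, 2)

λ = -2: algebraic multiplicity 3 (exponent in χ_M), largest block size 2 (exponent in m_M), 2 blocks (geometric multiplicity). These force block sizes [2, 1].
λ = 6: algebraic multiplicity 2 (exponent in χ_M), largest block size 2 (exponent in m_M), 1 block (geometric multiplicity). This forces block sizes [2].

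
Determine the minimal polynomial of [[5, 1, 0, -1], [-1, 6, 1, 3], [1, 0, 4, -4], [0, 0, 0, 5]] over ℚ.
m_A(x) = (x - 5)^3

The characteristic polynomial factors as (x - 5)^4. The minimal polynomial is ∏(x - λ)^{k_λ} where k_λ is the size of the largest Jordan block at λ.

For λ = 5: rank(A - 5I) = 2, and the largest Jordan block has size 3 (the smallest k with rank((A - 5I)^k) = rank((A - 5I)^(k+1))).

So m_A(x) = (x - 5)^3.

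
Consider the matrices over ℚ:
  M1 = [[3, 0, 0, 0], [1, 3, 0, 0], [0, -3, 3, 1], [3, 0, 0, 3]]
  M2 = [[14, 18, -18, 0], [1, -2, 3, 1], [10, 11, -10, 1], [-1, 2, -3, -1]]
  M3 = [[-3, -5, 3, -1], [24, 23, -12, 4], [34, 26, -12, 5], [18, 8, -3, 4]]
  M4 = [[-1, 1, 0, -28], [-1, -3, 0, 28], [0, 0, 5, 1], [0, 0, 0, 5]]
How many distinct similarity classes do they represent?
3 classes: {M1, M3}, {M2}, {M4}

Characteristic polynomials: χ_{M1} = (x - 3)^4, χ_{M2} = x^2(x - 5)(x + 4), χ_{M3} = (x - 3)^4, χ_{M4} = (x - 5)^2(x + 2)^2.

{M1, M3}: invariant factors (x - 3)^2, (x - 3)^2.

{M2}: invariant factors x^2(x - 5)(x + 4).

{M4}: invariant factors (x - 5)^2(x + 2)^2.

Matrices are similar if and only if their invariant-factor lists agree; the partition into similarity classes is {M1, M3}, {M2}, {M4}.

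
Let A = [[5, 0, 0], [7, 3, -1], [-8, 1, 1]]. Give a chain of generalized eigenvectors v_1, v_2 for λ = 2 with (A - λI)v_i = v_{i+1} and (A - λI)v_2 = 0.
v_1 = [[0, 1, 0]]^T, v_2 = [[0, 1, 1]]^T

We seek v_1 ∈ ker((A - 2I)^2) \ ker(A - 2I), then set v_{i+1} = (A - 2I) v_i.

One such chain is v_1 = [[0, 1, 0]]^T, v_2 = [[0, 1, 1]]^T. Check: (A - 2I) v_2 = [[0, 0, 0]]^T = 0.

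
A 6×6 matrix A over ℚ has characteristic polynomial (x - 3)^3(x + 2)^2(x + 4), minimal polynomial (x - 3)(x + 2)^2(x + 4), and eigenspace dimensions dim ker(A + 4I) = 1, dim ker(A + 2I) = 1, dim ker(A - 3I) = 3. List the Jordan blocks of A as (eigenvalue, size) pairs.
λ = -4: algebraic multiplicity 1 (exponent in χ_A), largest block size 1 (exponent in m_A), 1 block (geometric multiplicity). This forces block sizes [1].
λ = -2: algebraic multiplicity 2 (exponent in χ_A), largest block size 2 (exponent in m_A), 1 block (geometric multiplicity). This forces block sizes [2].
λ = 3: algebraic multiplicity 3 (exponent in χ_A), largest block size 1 (exponent in m_A), 3 blocks (geometric multiplicity). These force block sizes [1, 1, 1].

Jordan blocks: (-4, 1), (-2, 2), (3, 1), (3, 1), (3, 1)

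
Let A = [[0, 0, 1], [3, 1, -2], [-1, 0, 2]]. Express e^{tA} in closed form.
e^{tA} = [[(1 - t)*e^{t}, 0, t*e^{t}], [t*(6 - t)*e^{t}/2, e^{t}, t*(t - 4)*e^{t}/2], [-t*e^{t}, 0, (t + 1)*e^{t}]]

A has Jordan form J = [[1, 1, 0], [0, 1, 1], [0, 0, 1]] with A = PJP^{-1}, so e^{tA} = P e^{tJ} P^{-1}.

For a Jordan block J_k(λ), e^{tJ_k(λ)} = e^{λt} · (I + tN + t^2 N^2/2! + ... + t^{k-1} N^{k-1}/(k-1)!) where N is the nilpotent superdiagonal part.

Assembling the blocks and conjugating back gives the entries of e^{tA} as shown above.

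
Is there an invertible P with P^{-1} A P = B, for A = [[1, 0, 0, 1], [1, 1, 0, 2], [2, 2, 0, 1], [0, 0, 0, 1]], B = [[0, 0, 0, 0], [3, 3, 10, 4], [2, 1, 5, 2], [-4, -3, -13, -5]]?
Yes.

Two matrices over a field are similar if and only if they have the same invariant factors.

Both A and B have characteristic polynomial x(x - 1)^3 and minimal polynomial x(x - 1)^3. Computing further, both have invariant factors x(x - 1)^3. Hence A and B are similar.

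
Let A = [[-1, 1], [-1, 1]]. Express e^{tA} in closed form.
e^{tA} = [[1 - t, t], [-t, t + 1]]

A has Jordan form J = [[0, 1], [0, 0]] with A = PJP^{-1}, so e^{tA} = P e^{tJ} P^{-1}.

For a Jordan block J_k(λ), e^{tJ_k(λ)} = e^{λt} · (I + tN + t^2 N^2/2! + ... + t^{k-1} N^{k-1}/(k-1)!) where N is the nilpotent superdiagonal part.

Assembling the blocks and conjugating back gives the entries of e^{tA} as shown above.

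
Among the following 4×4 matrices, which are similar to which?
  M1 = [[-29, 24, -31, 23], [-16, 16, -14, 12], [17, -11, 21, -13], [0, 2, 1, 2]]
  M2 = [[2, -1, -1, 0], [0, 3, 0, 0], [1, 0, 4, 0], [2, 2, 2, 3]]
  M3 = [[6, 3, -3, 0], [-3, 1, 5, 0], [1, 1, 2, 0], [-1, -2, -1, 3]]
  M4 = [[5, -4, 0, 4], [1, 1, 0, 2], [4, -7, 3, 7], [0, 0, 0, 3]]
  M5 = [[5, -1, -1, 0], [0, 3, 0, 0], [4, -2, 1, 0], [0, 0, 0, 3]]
3 classes: {M1}, {M2, M3, M4}, {M5}

Characteristic polynomials: χ_{M1} = x^2(x - 5)^2, χ_{M2} = (x - 3)^4, χ_{M3} = (x - 3)^4, χ_{M4} = (x - 3)^4, χ_{M5} = (x - 3)^4.

{M1}: invariant factors x^2(x - 5)^2.

{M2, M3, M4}: invariant factors x - 3, (x - 3)^3.

{M5}: invariant factors x - 3, x - 3, (x - 3)^2.

Matrices are similar if and only if their invariant-factor lists agree; the partition into similarity classes is {M1}, {M2, M3, M4}, {M5}.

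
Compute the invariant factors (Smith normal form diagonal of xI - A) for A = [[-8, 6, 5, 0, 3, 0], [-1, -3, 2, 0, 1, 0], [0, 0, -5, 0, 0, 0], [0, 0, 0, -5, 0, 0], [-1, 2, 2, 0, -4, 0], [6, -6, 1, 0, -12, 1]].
The Jordan structure of A has elementary divisors (x + 5)^3, (x + 5), (x + 5), (x - 1). Arranging the block sizes at each eigenvalue in decreasing order and taking row products gives the invariant factors.

Invariant factors (smallest first, each dividing the next): x + 5, x + 5, (x - 1)(x + 5)^3.

Check: the last factor (x - 1)(x + 5)^3 is the minimal polynomial, and the product (x - 1)(x + 5)^5 is the characteristic polynomial.

x + 5, x + 5, (x - 1)(x + 5)^3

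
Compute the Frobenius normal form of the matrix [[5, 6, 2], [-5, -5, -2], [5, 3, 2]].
R = [[0, 0, 0], [1, 0, -1], [0, 1, 2]]

The invariant factors of A (the non-unit diagonal entries of the Smith normal form of xI - A over ℚ[x]) are x(x - 1)^2, each dividing the next. The characteristic polynomial is their product, x(x - 1)^2.

The rational canonical form is the block-diagonal matrix of companion matrices C(f_i):
R = [[0, 0, 0], [1, 0, -1], [0, 1, 2]].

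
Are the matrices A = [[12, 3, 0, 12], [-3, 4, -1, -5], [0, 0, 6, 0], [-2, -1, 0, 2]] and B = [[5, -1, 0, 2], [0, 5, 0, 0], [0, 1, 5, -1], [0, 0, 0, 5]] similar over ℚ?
trace(A) = 24 but trace(B) = 20. The trace is a similarity invariant, so A and B are not similar.

No.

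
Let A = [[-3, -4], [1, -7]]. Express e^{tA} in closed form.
e^{tA} = [[(2*t + 1)*e^{-5*t}, -4*t*e^{-5*t}], [t*e^{-5*t}, (1 - 2*t)*e^{-5*t}]]

A has Jordan form J = [[-5, 1], [0, -5]] with A = PJP^{-1}, so e^{tA} = P e^{tJ} P^{-1}.

For a Jordan block J_k(λ), e^{tJ_k(λ)} = e^{λt} · (I + tN + t^2 N^2/2! + ... + t^{k-1} N^{k-1}/(k-1)!) where N is the nilpotent superdiagonal part.

Assembling the blocks and conjugating back gives the entries of e^{tA} as shown above.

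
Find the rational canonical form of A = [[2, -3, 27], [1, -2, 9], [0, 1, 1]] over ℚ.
R = [[0, 0, 8], [1, 0, 10], [0, 1, 1]]

The invariant factors of A (the non-unit diagonal entries of the Smith normal form of xI - A over ℚ[x]) are (x - 4)(x + 1)(x + 2), each dividing the next. The characteristic polynomial is their product, (x - 4)(x + 1)(x + 2).

The rational canonical form is the block-diagonal matrix of companion matrices C(f_i):
R = [[0, 0, 8], [1, 0, 10], [0, 1, 1]].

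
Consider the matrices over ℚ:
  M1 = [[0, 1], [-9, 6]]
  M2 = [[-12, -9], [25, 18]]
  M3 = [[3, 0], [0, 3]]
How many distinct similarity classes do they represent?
Characteristic polynomials: χ_{M1} = (x - 3)^2, χ_{M2} = (x - 3)^2, χ_{M3} = (x - 3)^2.

{M1, M2}: invariant factors (x - 3)^2.

{M3}: invariant factors x - 3, x - 3.

Matrices are similar if and only if their invariant-factor lists agree; the partition into similarity classes is {M1, M2}, {M3}.

2 classes: {M1, M2}, {M3}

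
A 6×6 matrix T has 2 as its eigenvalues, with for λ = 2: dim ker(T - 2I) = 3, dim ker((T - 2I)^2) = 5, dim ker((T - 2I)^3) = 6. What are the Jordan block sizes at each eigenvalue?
λ = 2: successive nullity increments [3, 2, 1] count blocks of size ≥ k; block sizes are [3, 2, 1].

Jordan blocks: (2, 3), (2, 2), (2, 1)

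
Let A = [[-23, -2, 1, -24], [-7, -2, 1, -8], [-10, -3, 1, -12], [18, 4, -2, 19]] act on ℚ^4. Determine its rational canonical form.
The invariant factors of A (the non-unit diagonal entries of the Smith normal form of xI - A over ℚ[x]) are (x + 2)(x + 4)(x^2 - x + 2), each dividing the next. The characteristic polynomial is their product, (x + 2)(x + 4)(x^2 - x + 2).

The rational canonical form is the block-diagonal matrix of companion matrices C(f_i):
R = [[0, 0, 0, -16], [1, 0, 0, -4], [0, 1, 0, -4], [0, 0, 1, -5]].

Note the characteristic polynomial does not split into linear factors over ℚ, so A has no Jordan form over ℚ; the rational canonical form exists over any field.

R = [[0, 0, 0, -16], [1, 0, 0, -4], [0, 1, 0, -4], [0, 0, 1, -5]]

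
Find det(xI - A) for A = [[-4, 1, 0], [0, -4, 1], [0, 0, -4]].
χ_A(x) = (x + 4)^3

xI - A = [[x + 4, -1, 0], [0, x + 4, -1], [0, 0, x + 4]].

Expanding det(xI - A) along the first row:
det(xI - A) = + (x + 4)·det([[x + 4, -1], [0, x + 4]]) - (-1)·det([[0, -1], [0, x + 4]]) + (0)·det([[0, x + 4], [0, 0]]).

Evaluating gives χ_A(x) = x^3 + 12x^2 + 48x + 64 = (x + 4)^3.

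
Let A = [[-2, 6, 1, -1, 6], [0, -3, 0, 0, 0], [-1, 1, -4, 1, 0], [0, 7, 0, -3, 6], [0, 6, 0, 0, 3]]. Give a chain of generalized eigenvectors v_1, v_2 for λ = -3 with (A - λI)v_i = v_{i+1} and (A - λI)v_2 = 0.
v_1 = [[-1, 1, 0, -2, -1]]^T, v_2 = [[1, 0, 0, 1, 0]]^T

We seek v_1 ∈ ker((A + 3I)^2) \ ker(A + 3I), then set v_{i+1} = (A + 3I) v_i.

One such chain is v_1 = [[-1, 1, 0, -2, -1]]^T, v_2 = [[1, 0, 0, 1, 0]]^T. Check: (A + 3I) v_2 = [[0, 0, 0, 0, 0]]^T = 0.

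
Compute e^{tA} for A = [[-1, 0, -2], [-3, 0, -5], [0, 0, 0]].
e^{tA} = [[e^{-t}, 0, -2 + 2*e^{-t}], [-3 + 3*e^{-t}, 1, t - 6 + 6*e^{-t}], [0, 0, 1]]

A has Jordan form J = [[-1, 0, 0], [0, 0, 1], [0, 0, 0]] with A = PJP^{-1}, so e^{tA} = P e^{tJ} P^{-1}.

For a Jordan block J_k(λ), e^{tJ_k(λ)} = e^{λt} · (I + tN + t^2 N^2/2! + ... + t^{k-1} N^{k-1}/(k-1)!) where N is the nilpotent superdiagonal part.

Assembling the blocks and conjugating back gives the entries of e^{tA} as shown above.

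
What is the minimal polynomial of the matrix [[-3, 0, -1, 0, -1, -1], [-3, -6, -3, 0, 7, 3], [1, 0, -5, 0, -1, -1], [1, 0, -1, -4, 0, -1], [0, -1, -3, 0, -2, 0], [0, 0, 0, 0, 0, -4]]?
m_A(x) = (x + 4)^3

The characteristic polynomial factors as (x + 4)^6. The minimal polynomial is ∏(x - λ)^{k_λ} where k_λ is the size of the largest Jordan block at λ.

For λ = -4: rank(A + 4I) = 3, and the largest Jordan block has size 3 (the smallest k with rank((A + 4I)^k) = rank((A + 4I)^(k+1))).

So m_A(x) = (x + 4)^3.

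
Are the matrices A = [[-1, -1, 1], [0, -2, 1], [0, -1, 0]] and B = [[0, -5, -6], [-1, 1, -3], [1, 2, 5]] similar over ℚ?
No.

trace(A) = -3 but trace(B) = 6. The trace is a similarity invariant, so A and B are not similar.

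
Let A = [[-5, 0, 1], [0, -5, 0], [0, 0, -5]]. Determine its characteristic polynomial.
χ_A(x) = (x + 5)^3

xI - A = [[x + 5, 0, -1], [0, x + 5, 0], [0, 0, x + 5]].

Expanding det(xI - A) along the first row:
det(xI - A) = + (x + 5)·det([[x + 5, 0], [0, x + 5]]) - (0)·det([[0, 0], [0, x + 5]]) + (-1)·det([[0, x + 5], [0, 0]]).

Evaluating gives χ_A(x) = x^3 + 15x^2 + 75x + 125 = (x + 5)^3.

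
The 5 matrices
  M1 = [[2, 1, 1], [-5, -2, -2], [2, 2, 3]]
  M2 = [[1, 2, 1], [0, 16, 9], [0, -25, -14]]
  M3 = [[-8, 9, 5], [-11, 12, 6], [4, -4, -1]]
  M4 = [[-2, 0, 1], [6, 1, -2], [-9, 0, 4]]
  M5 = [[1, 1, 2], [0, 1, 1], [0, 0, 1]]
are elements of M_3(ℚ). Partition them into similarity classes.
2 classes: {M1, M2, M3, M5}, {M4}

Characteristic polynomials: χ_{M1} = (x - 1)^3, χ_{M2} = (x - 1)^3, χ_{M3} = (x - 1)^3, χ_{M4} = (x - 1)^3, χ_{M5} = (x - 1)^3.

{M1, M2, M3, M5}: invariant factors (x - 1)^3.

{M4}: invariant factors x - 1, (x - 1)^2.

Matrices are similar if and only if their invariant-factor lists agree; the partition into similarity classes is {M1, M2, M3, M5}, {M4}.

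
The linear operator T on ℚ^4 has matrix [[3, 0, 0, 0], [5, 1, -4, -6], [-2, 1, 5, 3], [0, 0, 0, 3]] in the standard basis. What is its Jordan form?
J = [[3, 1, 0, 0], [0, 3, 1, 0], [0, 0, 3, 0], [0, 0, 0, 3]]

The characteristic polynomial is det(xI - A) = (x - 3)^4, so the eigenvalues are 3 (algebraic multiplicity 4).

For λ = 3: rank(A - 3I) = 2, rank((A - 3I)^2) = 1, rank((A - 3I)^3) = 0. The eigenspace has dimension 4 - 2 = 2, so there are 2 Jordan blocks; the rank sequence gives block sizes [3, 1].

Assembling the blocks gives the Jordan form J above.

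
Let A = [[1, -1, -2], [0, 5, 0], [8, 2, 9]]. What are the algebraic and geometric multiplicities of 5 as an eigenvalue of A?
The characteristic polynomial is (x - 5)^3, so the factor x - 5 appears with exponent 3: the algebraic multiplicity is 3.

rank(A - 5I) = 1, so the eigenspace has dimension 3 - 1 = 2: the geometric multiplicity is 2.

Since 2 < 3, A is not diagonalizable.

algebraic multiplicity 3, geometric multiplicity 2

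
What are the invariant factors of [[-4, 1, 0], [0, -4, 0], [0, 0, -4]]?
x + 4, (x + 4)^2

The Jordan structure of A has elementary divisors (x + 4)^2, (x + 4). Arranging the block sizes at each eigenvalue in decreasing order and taking row products gives the invariant factors.

Invariant factors (smallest first, each dividing the next): x + 4, (x + 4)^2.

Check: the last factor (x + 4)^2 is the minimal polynomial, and the product (x + 4)^3 is the characteristic polynomial.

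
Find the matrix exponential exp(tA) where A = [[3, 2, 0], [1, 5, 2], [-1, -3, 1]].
e^{tA} = [[(t^2 + 1)*e^{3*t}, 2*t*(t + 1)*e^{3*t}, 2*t^2*e^{3*t}], [t*e^{3*t}, (2*t + 1)*e^{3*t}, 2*t*e^{3*t}], [t*(-t - 2)*e^{3*t}/2, t*(-t - 3)*e^{3*t}, (-t^2 - 2*t + 1)*e^{3*t}]]

A has Jordan form J = [[3, 1, 0], [0, 3, 1], [0, 0, 3]] with A = PJP^{-1}, so e^{tA} = P e^{tJ} P^{-1}.

For a Jordan block J_k(λ), e^{tJ_k(λ)} = e^{λt} · (I + tN + t^2 N^2/2! + ... + t^{k-1} N^{k-1}/(k-1)!) where N is the nilpotent superdiagonal part.

Assembling the blocks and conjugating back gives the entries of e^{tA} as shown above.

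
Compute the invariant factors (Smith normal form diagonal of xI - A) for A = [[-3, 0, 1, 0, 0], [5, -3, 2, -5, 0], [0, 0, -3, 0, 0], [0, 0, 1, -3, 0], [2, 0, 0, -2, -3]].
x + 3, (x + 3)^2, (x + 3)^2

The Jordan structure of A has elementary divisors (x + 3)^2, (x + 3)^2, (x + 3). Arranging the block sizes at each eigenvalue in decreasing order and taking row products gives the invariant factors.

Invariant factors (smallest first, each dividing the next): x + 3, (x + 3)^2, (x + 3)^2.

Check: the last factor (x + 3)^2 is the minimal polynomial, and the product (x + 3)^5 is the characteristic polynomial.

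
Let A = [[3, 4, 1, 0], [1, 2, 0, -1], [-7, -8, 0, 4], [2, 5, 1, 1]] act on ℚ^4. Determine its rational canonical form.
The invariant factors of A (the non-unit diagonal entries of the Smith normal form of xI - A over ℚ[x]) are x^2 - 3x + 3, x^2 - 3x + 3, each dividing the next. The characteristic polynomial is their product, (x^2 - 3x + 3)^2.

The rational canonical form is the block-diagonal matrix of companion matrices C(f_i):
R = [[0, -3, 0, 0], [1, 3, 0, 0], [0, 0, 0, -3], [0, 0, 1, 3]].

Note the characteristic polynomial does not split into linear factors over ℚ, so A has no Jordan form over ℚ; the rational canonical form exists over any field.

R = [[0, -3, 0, 0], [1, 3, 0, 0], [0, 0, 0, -3], [0, 0, 1, 3]]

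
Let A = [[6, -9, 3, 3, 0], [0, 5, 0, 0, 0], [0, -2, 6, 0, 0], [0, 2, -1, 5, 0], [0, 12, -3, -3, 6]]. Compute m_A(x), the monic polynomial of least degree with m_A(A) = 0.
m_A(x) = (x - 6)(x - 5)

The characteristic polynomial factors as (x - 6)^3(x - 5)^2. The minimal polynomial is ∏(x - λ)^{k_λ} where k_λ is the size of the largest Jordan block at λ.

For λ = 5: rank(A - 5I) = 3, and the largest Jordan block has size 1 (the smallest k with rank((A - 5I)^k) = rank((A - 5I)^(k+1))).
For λ = 6: rank(A - 6I) = 2, and the largest Jordan block has size 1 (the smallest k with rank((A - 6I)^k) = rank((A - 6I)^(k+1))).

So m_A(x) = (x - 6)(x - 5).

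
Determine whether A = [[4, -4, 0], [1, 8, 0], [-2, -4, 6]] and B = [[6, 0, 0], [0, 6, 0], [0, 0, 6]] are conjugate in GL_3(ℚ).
Both have characteristic polynomial (x - 6)^3, but the minimal polynomial of A is (x - 6)^2 while the minimal polynomial of B is x - 6. The minimal polynomial is a similarity invariant, so A and B are not similar.

No.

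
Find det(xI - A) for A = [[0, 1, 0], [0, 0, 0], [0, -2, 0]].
χ_A(x) = x^3

xI - A = [[x, -1, 0], [0, x, 0], [0, 2, x]].

Expanding det(xI - A) along the first row:
det(xI - A) = + (x)·det([[x, 0], [2, x]]) - (-1)·det([[0, 0], [0, x]]) + (0)·det([[0, x], [0, 2]]).

Evaluating gives χ_A(x) = x^3.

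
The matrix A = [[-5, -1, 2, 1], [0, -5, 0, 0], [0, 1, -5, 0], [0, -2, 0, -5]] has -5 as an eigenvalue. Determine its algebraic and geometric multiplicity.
The characteristic polynomial is (x + 5)^4, so the factor x + 5 appears with exponent 4: the algebraic multiplicity is 4.

rank(A + 5I) = 2, so the eigenspace has dimension 4 - 2 = 2: the geometric multiplicity is 2.

Since 2 < 4, A is not diagonalizable.

algebraic multiplicity 4, geometric multiplicity 2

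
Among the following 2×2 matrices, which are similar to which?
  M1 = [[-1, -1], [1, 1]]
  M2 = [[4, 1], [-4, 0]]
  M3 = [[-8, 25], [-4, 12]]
Characteristic polynomials: χ_{M1} = x^2, χ_{M2} = (x - 2)^2, χ_{M3} = (x - 2)^2.

{M1}: invariant factors x^2.

{M2, M3}: invariant factors (x - 2)^2.

Matrices are similar if and only if their invariant-factor lists agree; the partition into similarity classes is {M1}, {M2, M3}.

2 classes: {M1}, {M2, M3}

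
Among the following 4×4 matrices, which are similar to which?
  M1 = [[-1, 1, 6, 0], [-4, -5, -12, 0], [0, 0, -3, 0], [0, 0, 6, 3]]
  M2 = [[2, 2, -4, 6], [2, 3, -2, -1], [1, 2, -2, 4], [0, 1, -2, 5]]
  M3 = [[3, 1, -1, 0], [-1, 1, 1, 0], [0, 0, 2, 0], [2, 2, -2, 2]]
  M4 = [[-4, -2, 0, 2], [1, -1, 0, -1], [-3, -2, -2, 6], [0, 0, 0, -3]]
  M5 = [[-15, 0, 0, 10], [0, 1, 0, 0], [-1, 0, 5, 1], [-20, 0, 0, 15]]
Characteristic polynomials: χ_{M1} = (x - 3)(x + 3)^3, χ_{M2} = (x - 2)^4, χ_{M3} = (x - 2)^4, χ_{M4} = (x + 2)^2(x + 3)^2, χ_{M5} = (x - 5)^2(x - 1)(x + 5).

{M1}: invariant factors x + 3, (x - 3)(x + 3)^2.

{M2}: invariant factors (x - 2)^2, (x - 2)^2.

{M3}: invariant factors x - 2, x - 2, (x - 2)^2.

{M4}: invariant factors (x + 2)^2(x + 3)^2.

{M5}: invariant factors (x - 5)^2(x - 1)(x + 5).

Matrices are similar if and only if their invariant-factor lists agree; the partition into similarity classes is {M1}, {M2}, {M3}, {M4}, {M5}.

5 classes: {M1}, {M2}, {M3}, {M4}, {M5}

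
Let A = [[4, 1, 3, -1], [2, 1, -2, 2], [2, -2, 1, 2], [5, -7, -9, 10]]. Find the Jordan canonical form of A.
J = [[3, 0, 0, 0], [0, 3, 0, 0], [0, 0, 5, 1], [0, 0, 0, 5]]

The characteristic polynomial is det(xI - A) = (x - 5)^2(x - 3)^2, so the eigenvalues are 3 (algebraic multiplicity 2), 5 (algebraic multiplicity 2).

For λ = 3: rank(A - 3I) = 2. The eigenspace has dimension 4 - 2 = 2, so there are 2 Jordan blocks; the rank sequence gives block sizes [1, 1].

For λ = 5: rank(A - 5I) = 3, rank((A - 5I)^2) = 2. The eigenspace has dimension 4 - 3 = 1, so there is 1 Jordan block; the rank sequence gives block sizes [2].

Assembling the blocks gives the Jordan form J above.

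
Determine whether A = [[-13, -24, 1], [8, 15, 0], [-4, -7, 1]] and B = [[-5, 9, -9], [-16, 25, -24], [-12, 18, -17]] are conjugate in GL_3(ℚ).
No.

Both have characteristic polynomial (x - 1)^3, but the minimal polynomial of A is (x - 1)^3 while the minimal polynomial of B is (x - 1)^2. The minimal polynomial is a similarity invariant, so A and B are not similar.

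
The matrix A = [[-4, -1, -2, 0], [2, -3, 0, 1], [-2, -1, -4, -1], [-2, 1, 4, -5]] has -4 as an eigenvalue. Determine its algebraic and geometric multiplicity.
algebraic multiplicity 4, geometric multiplicity 2

The characteristic polynomial is (x + 4)^4, so the factor x + 4 appears with exponent 4: the algebraic multiplicity is 4.

rank(A + 4I) = 2, so the eigenspace has dimension 4 - 2 = 2: the geometric multiplicity is 2.

Since 2 < 4, A is not diagonalizable.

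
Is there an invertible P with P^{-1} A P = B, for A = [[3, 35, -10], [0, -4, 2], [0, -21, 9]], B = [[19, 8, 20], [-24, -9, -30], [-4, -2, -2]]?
Two matrices over a field are similar if and only if they have the same invariant factors.

Both A and B have characteristic polynomial (x - 3)^2(x - 2) and minimal polynomial (x - 3)(x - 2). Computing further, both have invariant factors x - 3, (x - 3)(x - 2). Hence A and B are similar.

Yes.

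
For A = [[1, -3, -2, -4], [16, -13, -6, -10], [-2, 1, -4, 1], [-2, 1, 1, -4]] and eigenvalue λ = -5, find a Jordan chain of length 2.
We seek v_1 ∈ ker((A + 5I)^2) \ ker(A + 5I), then set v_{i+1} = (A + 5I) v_i.

One such chain is v_1 = [[-4, -7, 0, -1]]^T, v_2 = [[1, 2, 0, 0]]^T. Check: (A + 5I) v_2 = [[0, 0, 0, 0]]^T = 0.

v_1 = [[-4, -7, 0, -1]]^T, v_2 = [[1, 2, 0, 0]]^T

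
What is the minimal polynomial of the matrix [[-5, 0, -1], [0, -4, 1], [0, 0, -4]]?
m_A(x) = (x + 4)^2(x + 5)

The characteristic polynomial factors as (x + 4)^2(x + 5). The minimal polynomial is ∏(x - λ)^{k_λ} where k_λ is the size of the largest Jordan block at λ.

For λ = -5: rank(A + 5I) = 2, and the largest Jordan block has size 1 (the smallest k with rank((A + 5I)^k) = rank((A + 5I)^(k+1))).
For λ = -4: rank(A + 4I) = 2, and the largest Jordan block has size 2 (the smallest k with rank((A + 4I)^k) = rank((A + 4I)^(k+1))).

So m_A(x) = (x + 4)^2(x + 5).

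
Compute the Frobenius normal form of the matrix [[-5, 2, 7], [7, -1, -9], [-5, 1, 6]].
R = [[0, 0, 5], [1, 0, 1], [0, 1, 0]]

The invariant factors of A (the non-unit diagonal entries of the Smith normal form of xI - A over ℚ[x]) are x^3 - x - 5, each dividing the next. The characteristic polynomial is their product, x^3 - x - 5.

The rational canonical form is the block-diagonal matrix of companion matrices C(f_i):
R = [[0, 0, 5], [1, 0, 1], [0, 1, 0]].

Note the characteristic polynomial does not split into linear factors over ℚ, so A has no Jordan form over ℚ; the rational canonical form exists over any field.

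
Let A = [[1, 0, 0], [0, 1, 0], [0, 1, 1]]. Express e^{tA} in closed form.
e^{tA} = [[e^{t}, 0, 0], [0, e^{t}, 0], [0, t*e^{t}, e^{t}]]

A has Jordan form J = [[1, 1, 0], [0, 1, 0], [0, 0, 1]] with A = PJP^{-1}, so e^{tA} = P e^{tJ} P^{-1}.

For a Jordan block J_k(λ), e^{tJ_k(λ)} = e^{λt} · (I + tN + t^2 N^2/2! + ... + t^{k-1} N^{k-1}/(k-1)!) where N is the nilpotent superdiagonal part.

Assembling the blocks and conjugating back gives the entries of e^{tA} as shown above.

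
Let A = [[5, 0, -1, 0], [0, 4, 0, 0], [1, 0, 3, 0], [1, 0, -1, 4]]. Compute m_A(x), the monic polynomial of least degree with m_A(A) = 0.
The characteristic polynomial factors as (x - 4)^4. The minimal polynomial is ∏(x - λ)^{k_λ} where k_λ is the size of the largest Jordan block at λ.

For λ = 4: rank(A - 4I) = 1, and the largest Jordan block has size 2 (the smallest k with rank((A - 4I)^k) = rank((A - 4I)^(k+1))).

So m_A(x) = (x - 4)^2.

m_A(x) = (x - 4)^2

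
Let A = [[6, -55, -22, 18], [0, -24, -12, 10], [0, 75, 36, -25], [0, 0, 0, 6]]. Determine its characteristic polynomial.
xI - A = [[x - 6, 55, 22, -18], [0, x + 24, 12, -10], [0, -75, x - 36, 25], [0, 0, 0, x - 6]].

Expanding det(xI - A) along the first row:
det(xI - A) = + (x - 6)·det([[x + 24, 12, -10], [-75, x - 36, 25], [0, 0, x - 6]]) - (55)·det([[0, 12, -10], [0, x - 36, 25], [0, 0, x - 6]]) + (22)·det([[0, x + 24, -10], [0, -75, 25], [0, 0, x - 6]]) - (-18)·det([[0, x + 24, 12], [0, -75, x - 36], [0, 0, 0]]).

Evaluating gives χ_A(x) = x^4 - 24x^3 + 216x^2 - 864x + 1296 = (x - 6)^4.

χ_A(x) = (x - 6)^4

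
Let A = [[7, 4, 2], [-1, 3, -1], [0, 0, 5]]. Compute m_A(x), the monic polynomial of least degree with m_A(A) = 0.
The characteristic polynomial factors as (x - 5)^3. The minimal polynomial is ∏(x - λ)^{k_λ} where k_λ is the size of the largest Jordan block at λ.

For λ = 5: rank(A - 5I) = 1, and the largest Jordan block has size 2 (the smallest k with rank((A - 5I)^k) = rank((A - 5I)^(k+1))).

So m_A(x) = (x - 5)^2.

m_A(x) = (x - 5)^2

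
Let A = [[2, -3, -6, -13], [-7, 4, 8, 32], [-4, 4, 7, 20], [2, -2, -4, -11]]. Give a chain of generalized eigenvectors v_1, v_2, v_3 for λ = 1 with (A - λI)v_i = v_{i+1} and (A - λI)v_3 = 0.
v_1 = [[2, 0, -2, 1]]^T, v_2 = [[1, 2, 0, 0]]^T, v_3 = [[-5, -1, 4, -2]]^T

We seek v_1 ∈ ker((A - I)^3) \ ker((A - I)^2), then set v_{i+1} = (A - I) v_i.

One such chain is v_1 = [[2, 0, -2, 1]]^T, v_2 = [[1, 2, 0, 0]]^T, v_3 = [[-5, -1, 4, -2]]^T. Check: (A - I) v_3 = [[0, 0, 0, 0]]^T = 0.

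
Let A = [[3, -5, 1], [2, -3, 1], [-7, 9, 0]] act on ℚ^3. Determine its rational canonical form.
R = [[0, 0, 5], [1, 0, 1], [0, 1, 0]]

The invariant factors of A (the non-unit diagonal entries of the Smith normal form of xI - A over ℚ[x]) are x^3 - x - 5, each dividing the next. The characteristic polynomial is their product, x^3 - x - 5.

The rational canonical form is the block-diagonal matrix of companion matrices C(f_i):
R = [[0, 0, 5], [1, 0, 1], [0, 1, 0]].

Note the characteristic polynomial does not split into linear factors over ℚ, so A has no Jordan form over ℚ; the rational canonical form exists over any field.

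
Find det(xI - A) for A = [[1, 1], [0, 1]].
xI - A = [[x - 1, -1], [0, x - 1]].

Expanding det(xI - A) along the first row:
det(xI - A) = + (x - 1)·det([[x - 1]]) - (-1)·det([[0]]).

Evaluating gives χ_A(x) = x^2 - 2x + 1 = (x - 1)^2.

χ_A(x) = (x - 1)^2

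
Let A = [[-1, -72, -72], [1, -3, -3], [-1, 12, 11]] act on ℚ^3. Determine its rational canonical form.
R = [[0, 0, -75], [1, 0, 5], [0, 1, 7]]

The invariant factors of A (the non-unit diagonal entries of the Smith normal form of xI - A over ℚ[x]) are (x - 5)^2(x + 3), each dividing the next. The characteristic polynomial is their product, (x - 5)^2(x + 3).

The rational canonical form is the block-diagonal matrix of companion matrices C(f_i):
R = [[0, 0, -75], [1, 0, 5], [0, 1, 7]].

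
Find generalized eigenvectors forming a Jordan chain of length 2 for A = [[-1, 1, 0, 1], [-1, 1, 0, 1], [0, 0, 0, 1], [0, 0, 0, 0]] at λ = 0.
v_1 = [[0, 1, 1, 0]]^T, v_2 = [[1, 1, 0, 0]]^T

We seek v_1 ∈ ker(A^2) \ ker(A), then set v_{i+1} = A v_i.

One such chain is v_1 = [[0, 1, 1, 0]]^T, v_2 = [[1, 1, 0, 0]]^T. Check: A v_2 = [[0, 0, 0, 0]]^T = 0.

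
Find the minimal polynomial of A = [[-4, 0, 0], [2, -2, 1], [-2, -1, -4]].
The characteristic polynomial factors as (x + 3)^2(x + 4). The minimal polynomial is ∏(x - λ)^{k_λ} where k_λ is the size of the largest Jordan block at λ.

For λ = -4: rank(A + 4I) = 2, and the largest Jordan block has size 1 (the smallest k with rank((A + 4I)^k) = rank((A + 4I)^(k+1))).
For λ = -3: rank(A + 3I) = 2, and the largest Jordan block has size 2 (the smallest k with rank((A + 3I)^k) = rank((A + 3I)^(k+1))).

So m_A(x) = (x + 3)^2(x + 4).

m_A(x) = (x + 3)^2(x + 4)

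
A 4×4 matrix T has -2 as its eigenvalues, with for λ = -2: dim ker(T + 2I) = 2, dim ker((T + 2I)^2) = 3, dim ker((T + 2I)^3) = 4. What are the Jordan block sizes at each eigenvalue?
λ = -2: successive nullity increments [2, 1, 1] count blocks of size ≥ k; block sizes are [3, 1].

Jordan blocks: (-2, 3), (-2, 1)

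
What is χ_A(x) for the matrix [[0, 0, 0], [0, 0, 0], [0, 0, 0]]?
χ_A(x) = x^3

xI - A = [[x, 0, 0], [0, x, 0], [0, 0, x]].

Expanding det(xI - A) along the first row:
det(xI - A) = + (x)·det([[x, 0], [0, x]]) - (0)·det([[0, 0], [0, x]]) + (0)·det([[0, x], [0, 0]]).

Evaluating gives χ_A(x) = x^3.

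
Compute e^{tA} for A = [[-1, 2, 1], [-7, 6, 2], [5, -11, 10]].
A has Jordan form J = [[5, 1, 0], [0, 5, 1], [0, 0, 5]] with A = PJP^{-1}, so e^{tA} = P e^{tJ} P^{-1}.

For a Jordan block J_k(λ), e^{tJ_k(λ)} = e^{λt} · (I + tN + t^2 N^2/2! + ... + t^{k-1} N^{k-1}/(k-1)!) where N is the nilpotent superdiagonal part.

Assembling the blocks and conjugating back gives the entries of e^{tA} as shown above.

e^{tA} = [[(27*t^2 - 12*t + 2)*e^{5*t}/2, t*(4 - 21*t)*e^{5*t}/2, t*(3*t + 2)*e^{5*t}/2], [t*(45*t - 14)*e^{5*t}/2, (-35*t^2/2 + t + 1)*e^{5*t}, t*(5*t + 4)*e^{5*t}/2], [t*(36*t + 5)*e^{5*t}, t*(-28*t - 11)*e^{5*t}, (4*t^2 + 5*t + 1)*e^{5*t}]]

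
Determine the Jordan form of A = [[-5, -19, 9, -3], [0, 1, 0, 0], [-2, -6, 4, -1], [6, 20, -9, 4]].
The characteristic polynomial is det(xI - A) = (x - 1)^4, so the eigenvalues are 1 (algebraic multiplicity 4).

For λ = 1: rank(A - I) = 2, rank((A - I)^2) = 0. The eigenspace has dimension 4 - 2 = 2, so there are 2 Jordan blocks; the rank sequence gives block sizes [2, 2].

Assembling the blocks gives the Jordan form J above.

J = [[1, 1, 0, 0], [0, 1, 0, 0], [0, 0, 1, 1], [0, 0, 0, 1]]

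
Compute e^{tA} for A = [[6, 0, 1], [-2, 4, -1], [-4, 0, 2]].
A has Jordan form J = [[4, 1, 0], [0, 4, 0], [0, 0, 4]] with A = PJP^{-1}, so e^{tA} = P e^{tJ} P^{-1}.

For a Jordan block J_k(λ), e^{tJ_k(λ)} = e^{λt} · (I + tN + t^2 N^2/2! + ... + t^{k-1} N^{k-1}/(k-1)!) where N is the nilpotent superdiagonal part.

Assembling the blocks and conjugating back gives the entries of e^{tA} as shown above.

e^{tA} = [[(2*t + 1)*e^{4*t}, 0, t*e^{4*t}], [-2*t*e^{4*t}, e^{4*t}, -t*e^{4*t}], [-4*t*e^{4*t}, 0, (1 - 2*t)*e^{4*t}]]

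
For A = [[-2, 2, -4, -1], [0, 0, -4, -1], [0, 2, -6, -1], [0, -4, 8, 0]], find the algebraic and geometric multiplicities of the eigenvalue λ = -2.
The characteristic polynomial is (x + 2)^4, so the factor x + 2 appears with exponent 4: the algebraic multiplicity is 4.

rank(A + 2I) = 1, so the eigenspace has dimension 4 - 1 = 3: the geometric multiplicity is 3.

Since 3 < 4, A is not diagonalizable.

algebraic multiplicity 4, geometric multiplicity 3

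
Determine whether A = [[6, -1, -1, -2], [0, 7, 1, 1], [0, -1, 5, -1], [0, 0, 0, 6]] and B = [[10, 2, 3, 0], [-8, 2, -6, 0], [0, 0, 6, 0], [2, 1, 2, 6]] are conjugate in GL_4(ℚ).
Two matrices over a field are similar if and only if they have the same invariant factors.

Both A and B have characteristic polynomial (x - 6)^4 and minimal polynomial (x - 6)^2. Computing further, both have invariant factors (x - 6)^2, (x - 6)^2. Hence A and B are similar.

Yes.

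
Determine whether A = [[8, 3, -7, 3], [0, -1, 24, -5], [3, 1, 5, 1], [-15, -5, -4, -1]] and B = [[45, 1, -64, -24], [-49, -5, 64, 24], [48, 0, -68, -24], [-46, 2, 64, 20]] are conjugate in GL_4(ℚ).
trace(A) = 11 but trace(B) = -8. The trace is a similarity invariant, so A and B are not similar.

No.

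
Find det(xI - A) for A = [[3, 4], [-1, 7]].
xI - A = [[x - 3, -4], [1, x - 7]].

Expanding det(xI - A) along the first row:
det(xI - A) = + (x - 3)·det([[x - 7]]) - (-4)·det([[1]]).

Evaluating gives χ_A(x) = x^2 - 10x + 25 = (x - 5)^2.

χ_A(x) = (x - 5)^2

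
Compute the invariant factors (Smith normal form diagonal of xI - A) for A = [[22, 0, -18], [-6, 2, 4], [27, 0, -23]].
The Jordan structure of A has elementary divisors (x + 5), (x - 2), (x - 4). Arranging the block sizes at each eigenvalue in decreasing order and taking row products gives the invariant factors.

Invariant factors (smallest first, each dividing the next): (x - 4)(x - 2)(x + 5).

Check: the last factor (x - 4)(x - 2)(x + 5) is the minimal polynomial, and the product (x - 4)(x - 2)(x + 5) is the characteristic polynomial.

(x - 4)(x - 2)(x + 5)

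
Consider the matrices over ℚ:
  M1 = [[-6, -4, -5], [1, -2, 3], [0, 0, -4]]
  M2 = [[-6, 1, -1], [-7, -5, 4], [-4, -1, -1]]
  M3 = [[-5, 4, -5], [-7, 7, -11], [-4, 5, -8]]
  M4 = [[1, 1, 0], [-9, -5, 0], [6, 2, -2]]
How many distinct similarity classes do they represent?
3 classes: {M1, M2}, {M3}, {M4}

Characteristic polynomials: χ_{M1} = (x + 4)^3, χ_{M2} = (x + 4)^3, χ_{M3} = (x + 2)^3, χ_{M4} = (x + 2)^3.

{M1, M2}: invariant factors (x + 4)^3.

{M3}: invariant factors (x + 2)^3.

{M4}: invariant factors x + 2, (x + 2)^2.

Matrices are similar if and only if their invariant-factor lists agree; the partition into similarity classes is {M1, M2}, {M3}, {M4}.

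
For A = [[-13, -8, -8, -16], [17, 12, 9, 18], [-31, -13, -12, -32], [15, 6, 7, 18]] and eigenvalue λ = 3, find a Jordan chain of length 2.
v_1 = [[-1, 2, -8, 4]]^T, v_2 = [[0, 1, -3, 1]]^T

We seek v_1 ∈ ker((A - 3I)^2) \ ker(A - 3I), then set v_{i+1} = (A - 3I) v_i.

One such chain is v_1 = [[-1, 2, -8, 4]]^T, v_2 = [[0, 1, -3, 1]]^T. Check: (A - 3I) v_2 = [[0, 0, 0, 0]]^T = 0.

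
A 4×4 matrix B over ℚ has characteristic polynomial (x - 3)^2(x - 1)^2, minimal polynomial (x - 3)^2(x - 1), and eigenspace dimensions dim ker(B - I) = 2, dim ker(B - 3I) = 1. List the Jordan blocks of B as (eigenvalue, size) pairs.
λ = 1: algebraic multiplicity 2 (exponent in χ_B), largest block size 1 (exponent in m_B), 2 blocks (geometric multiplicity). These force block sizes [1, 1].
λ = 3: algebraic multiplicity 2 (exponent in χ_B), largest block size 2 (exponent in m_B), 1 block (geometric multiplicity). This forces block sizes [2].

Jordan blocks: (1, 1), (1, 1), (3, 2)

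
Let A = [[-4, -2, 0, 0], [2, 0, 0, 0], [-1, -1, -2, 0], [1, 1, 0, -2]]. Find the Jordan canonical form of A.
The characteristic polynomial is det(xI - A) = (x + 2)^4, so the eigenvalues are -2 (algebraic multiplicity 4).

For λ = -2: rank(A + 2I) = 1, rank((A + 2I)^2) = 0. The eigenspace has dimension 4 - 1 = 3, so there are 3 Jordan blocks; the rank sequence gives block sizes [2, 1, 1].

Assembling the blocks gives the Jordan form J above.

J = [[-2, 1, 0, 0], [0, -2, 0, 0], [0, 0, -2, 0], [0, 0, 0, -2]]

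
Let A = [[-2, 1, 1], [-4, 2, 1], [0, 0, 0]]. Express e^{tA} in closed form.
A has Jordan form J = [[0, 1, 0], [0, 0, 1], [0, 0, 0]] with A = PJP^{-1}, so e^{tA} = P e^{tJ} P^{-1}.

For a Jordan block J_k(λ), e^{tJ_k(λ)} = e^{λt} · (I + tN + t^2 N^2/2! + ... + t^{k-1} N^{k-1}/(k-1)!) where N is the nilpotent superdiagonal part.

Assembling the blocks and conjugating back gives the entries of e^{tA} as shown above.

e^{tA} = [[1 - 2*t, t, t*(2 - t)/2], [-4*t, 2*t + 1, t*(1 - t)], [0, 0, 1]]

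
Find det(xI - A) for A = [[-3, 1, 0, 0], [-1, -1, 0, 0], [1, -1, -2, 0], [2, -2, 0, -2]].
χ_A(x) = (x + 2)^4

xI - A = [[x + 3, -1, 0, 0], [1, x + 1, 0, 0], [-1, 1, x + 2, 0], [-2, 2, 0, x + 2]].

Expanding det(xI - A) along the first row:
det(xI - A) = + (x + 3)·det([[x + 1, 0, 0], [1, x + 2, 0], [2, 0, x + 2]]) - (-1)·det([[1, 0, 0], [-1, x + 2, 0], [-2, 0, x + 2]]) + (0)·det([[1, x + 1, 0], [-1, 1, 0], [-2, 2, x + 2]]) - (0)·det([[1, x + 1, 0], [-1, 1, x + 2], [-2, 2, 0]]).

Evaluating gives χ_A(x) = x^4 + 8x^3 + 24x^2 + 32x + 16 = (x + 2)^4.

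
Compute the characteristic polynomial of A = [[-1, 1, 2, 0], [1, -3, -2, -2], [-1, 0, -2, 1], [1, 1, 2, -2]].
χ_A(x) = (x + 2)^4

xI - A = [[x + 1, -1, -2, 0], [-1, x + 3, 2, 2], [1, 0, x + 2, -1], [-1, -1, -2, x + 2]].

Expanding det(xI - A) along the first row:
det(xI - A) = + (x + 1)·det([[x + 3, 2, 2], [0, x + 2, -1], [-1, -2, x + 2]]) - (-1)·det([[-1, 2, 2], [1, x + 2, -1], [-1, -2, x + 2]]) + (-2)·det([[-1, x + 3, 2], [1, 0, -1], [-1, -1, x + 2]]) - (0)·det([[-1, x + 3, 2], [1, 0, x + 2], [-1, -1, -2]]).

Evaluating gives χ_A(x) = x^4 + 8x^3 + 24x^2 + 32x + 16 = (x + 2)^4.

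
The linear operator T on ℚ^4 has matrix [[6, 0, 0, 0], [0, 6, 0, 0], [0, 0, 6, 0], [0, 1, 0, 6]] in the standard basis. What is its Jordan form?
J = [[6, 1, 0, 0], [0, 6, 0, 0], [0, 0, 6, 0], [0, 0, 0, 6]]

The characteristic polynomial is det(xI - A) = (x - 6)^4, so the eigenvalues are 6 (algebraic multiplicity 4).

For λ = 6: rank(A - 6I) = 1, rank((A - 6I)^2) = 0. The eigenspace has dimension 4 - 1 = 3, so there are 3 Jordan blocks; the rank sequence gives block sizes [2, 1, 1].

Assembling the blocks gives the Jordan form J above.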